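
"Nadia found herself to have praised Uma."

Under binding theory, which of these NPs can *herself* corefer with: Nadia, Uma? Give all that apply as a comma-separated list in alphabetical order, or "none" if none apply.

Nadia

*herself* is a reflexive; Principle A requires it to be bound within its binding domain — the matrix clause.
— Nadia: subject of the matrix clause; c-commands the reflexive within its binding domain — allowed (Principle A).
— Uma: object of the clause headed by 'praised'; does not c-command the reflexive — cannot bind it (Principle A).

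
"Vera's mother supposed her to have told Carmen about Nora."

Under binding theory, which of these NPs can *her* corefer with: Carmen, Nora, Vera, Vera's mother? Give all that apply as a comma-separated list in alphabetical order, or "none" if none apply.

Vera

*her* is a pronoun; Principle B requires it to be free in its binding domain — the matrix clause.
— Carmen: object of the clause headed by 'told'; is c-commanded by the pronoun; coreference would bind this R-expression — blocked (Principle C).
— Nora: second object of the clause headed by 'told'; is c-commanded by the pronoun; coreference would bind this R-expression — blocked (Principle C).
— Vera: possessor inside the subject DP of the matrix clause; does not c-command the pronoun — Principle B does not apply; allowed.
— Vera's mother: subject of the matrix clause; c-commands the pronoun within its binding domain — blocked (Principle B).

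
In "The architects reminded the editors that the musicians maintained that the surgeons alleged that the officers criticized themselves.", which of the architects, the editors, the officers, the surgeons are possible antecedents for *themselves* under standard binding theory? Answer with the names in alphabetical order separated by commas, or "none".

the officers

*themselves* is a reflexive; Principle A requires it to be bound within its binding domain — the clause headed by 'criticized'.
— the architects: subject of the matrix clause; c-commands the reflexive but lies outside its binding domain — cannot bind it (Principle A).
— the editors: object of the matrix clause; c-commands the reflexive but lies outside its binding domain — cannot bind it (Principle A).
— the officers: subject of the clause headed by 'criticized'; c-commands the reflexive within its binding domain — allowed (Principle A).
— the surgeons: subject of the clause headed by 'alleged'; c-commands the reflexive but lies outside its binding domain — cannot bind it (Principle A).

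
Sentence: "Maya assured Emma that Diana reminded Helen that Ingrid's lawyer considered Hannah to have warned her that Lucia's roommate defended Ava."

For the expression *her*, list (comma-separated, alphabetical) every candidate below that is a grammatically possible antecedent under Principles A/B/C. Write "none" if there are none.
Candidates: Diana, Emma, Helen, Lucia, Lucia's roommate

*her* is a pronoun; Principle B requires it to be free in its binding domain — the clause headed by 'warned'.
— Diana: subject of the clause headed by 'reminded'; c-commands the pronoun but lies outside its binding domain — allowed.
— Emma: object of the matrix clause; c-commands the pronoun but lies outside its binding domain — allowed.
— Helen: object of the clause headed by 'reminded'; c-commands the pronoun but lies outside its binding domain — allowed.
— Lucia: possessor inside the subject DP of the clause headed by 'defended'; is c-commanded by the pronoun; coreference would bind this R-expression — blocked (Principle C).
— Lucia's roommate: subject of the clause headed by 'defended'; is c-commanded by the pronoun; coreference would bind this R-expression — blocked (Principle C).

Diana, Emma, Helen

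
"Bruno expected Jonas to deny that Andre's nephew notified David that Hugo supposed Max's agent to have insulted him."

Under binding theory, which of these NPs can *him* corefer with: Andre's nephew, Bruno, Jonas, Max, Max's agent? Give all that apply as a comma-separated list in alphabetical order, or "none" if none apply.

Andre's nephew, Bruno, Jonas, Max

*him* is a pronoun; Principle B requires it to be free in its binding domain — the clause headed by 'insulted'.
— Andre's nephew: subject of the clause headed by 'notified'; c-commands the pronoun but lies outside its binding domain — allowed.
— Bruno: subject of the matrix clause; c-commands the pronoun but lies outside its binding domain — allowed.
— Jonas: subject of the clause headed by 'deny'; c-commands the pronoun but lies outside its binding domain — allowed.
— Max: possessor inside the subject DP of the clause headed by 'insulted'; does not c-command the pronoun — Principle B does not apply; allowed.
— Max's agent: subject of the clause headed by 'insulted'; c-commands the pronoun within its binding domain — blocked (Principle B).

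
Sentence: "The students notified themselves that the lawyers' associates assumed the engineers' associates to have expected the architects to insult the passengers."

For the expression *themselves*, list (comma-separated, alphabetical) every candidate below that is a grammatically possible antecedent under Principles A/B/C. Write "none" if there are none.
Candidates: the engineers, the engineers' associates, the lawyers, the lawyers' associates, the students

*themselves* is a reflexive; Principle A requires it to be bound within its binding domain — the matrix clause.
— the engineers: possessor inside the subject DP of the clause headed by 'expected'; does not c-command the reflexive — cannot bind it (Principle A).
— the engineers' associates: subject of the clause headed by 'expected'; does not c-command the reflexive — cannot bind it (Principle A).
— the lawyers: possessor inside the subject DP of the clause headed by 'assumed'; does not c-command the reflexive — cannot bind it (Principle A).
— the lawyers' associates: subject of the clause headed by 'assumed'; does not c-command the reflexive — cannot bind it (Principle A).
— the students: subject of the matrix clause; c-commands the reflexive within its binding domain — allowed (Principle A).

the students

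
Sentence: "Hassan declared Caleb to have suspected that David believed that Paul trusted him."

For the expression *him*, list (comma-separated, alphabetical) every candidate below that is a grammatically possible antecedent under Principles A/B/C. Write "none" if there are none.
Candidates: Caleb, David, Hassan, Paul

*him* is a pronoun; Principle B requires it to be free in its binding domain — the clause headed by 'trusted'.
— Caleb: subject of the clause headed by 'suspected'; c-commands the pronoun but lies outside its binding domain — allowed.
— David: subject of the clause headed by 'believed'; c-commands the pronoun but lies outside its binding domain — allowed.
— Hassan: subject of the matrix clause; c-commands the pronoun but lies outside its binding domain — allowed.
— Paul: subject of the clause headed by 'trusted'; c-commands the pronoun within its binding domain — blocked (Principle B).

Caleb, David, Hassan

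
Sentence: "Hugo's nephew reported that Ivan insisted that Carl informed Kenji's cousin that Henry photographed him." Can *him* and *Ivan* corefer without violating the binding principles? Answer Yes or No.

Yes

*Ivan* is an R-expression; Principle C requires it to be free (not bound by any c-commanding expression).
— him: object of the clause headed by 'photographed'; the pronoun does not c-command the R-expression — coreference allowed.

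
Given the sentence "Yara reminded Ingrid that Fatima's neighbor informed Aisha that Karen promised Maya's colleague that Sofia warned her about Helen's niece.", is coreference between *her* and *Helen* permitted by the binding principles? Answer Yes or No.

*her* is a pronoun; Principle B requires it to be free in its binding domain — the clause headed by 'warned'.
— Helen: possessor inside the second object DP of the clause headed by 'warned'; is c-commanded by the pronoun; coreference would bind this R-expression — blocked (Principle C).

No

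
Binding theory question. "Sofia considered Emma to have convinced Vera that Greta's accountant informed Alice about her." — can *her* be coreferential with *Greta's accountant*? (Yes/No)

No

*her* is a pronoun; Principle B requires it to be free in its binding domain — the clause headed by 'informed'.
— Greta's accountant: subject of the clause headed by 'informed'; c-commands the pronoun within its binding domain — blocked (Principle B).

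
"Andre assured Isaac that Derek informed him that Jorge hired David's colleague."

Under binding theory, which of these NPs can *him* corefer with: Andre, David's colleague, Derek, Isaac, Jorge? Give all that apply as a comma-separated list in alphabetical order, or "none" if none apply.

Andre, Isaac

*him* is a pronoun; Principle B requires it to be free in its binding domain — the clause headed by 'informed'.
— Andre: subject of the matrix clause; c-commands the pronoun but lies outside its binding domain — allowed.
— David's colleague: object of the clause headed by 'hired'; is c-commanded by the pronoun; coreference would bind this R-expression — blocked (Principle C).
— Derek: subject of the clause headed by 'informed'; c-commands the pronoun within its binding domain — blocked (Principle B).
— Isaac: object of the matrix clause; c-commands the pronoun but lies outside its binding domain — allowed.
— Jorge: subject of the clause headed by 'hired'; is c-commanded by the pronoun; coreference would bind this R-expression — blocked (Principle C).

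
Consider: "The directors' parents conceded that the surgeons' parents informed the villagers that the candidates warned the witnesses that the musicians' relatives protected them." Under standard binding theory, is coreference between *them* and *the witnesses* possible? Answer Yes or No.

Yes

*the witnesses* is an R-expression; Principle C requires it to be free (not bound by any c-commanding expression).
— them: object of the clause headed by 'protected'; the pronoun does not c-command the R-expression — coreference allowed.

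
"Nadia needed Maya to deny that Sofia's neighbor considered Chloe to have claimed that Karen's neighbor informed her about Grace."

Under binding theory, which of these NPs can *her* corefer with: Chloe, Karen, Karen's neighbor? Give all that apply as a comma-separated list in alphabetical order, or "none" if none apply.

*her* is a pronoun; Principle B requires it to be free in its binding domain — the clause headed by 'informed'.
— Chloe: subject of the clause headed by 'claimed'; c-commands the pronoun but lies outside its binding domain — allowed.
— Karen: possessor inside the subject DP of the clause headed by 'informed'; does not c-command the pronoun — Principle B does not apply; allowed.
— Karen's neighbor: subject of the clause headed by 'informed'; c-commands the pronoun within its binding domain — blocked (Principle B).

Chloe, Karen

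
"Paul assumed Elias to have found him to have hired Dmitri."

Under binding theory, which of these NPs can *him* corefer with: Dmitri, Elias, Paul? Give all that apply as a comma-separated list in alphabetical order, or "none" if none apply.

*him* is a pronoun; Principle B requires it to be free in its binding domain — the clause headed by 'found'.
— Dmitri: object of the clause headed by 'hired'; is c-commanded by the pronoun; coreference would bind this R-expression — blocked (Principle C).
— Elias: subject of the clause headed by 'found'; c-commands the pronoun within its binding domain — blocked (Principle B).
— Paul: subject of the matrix clause; c-commands the pronoun but lies outside its binding domain — allowed.

Paul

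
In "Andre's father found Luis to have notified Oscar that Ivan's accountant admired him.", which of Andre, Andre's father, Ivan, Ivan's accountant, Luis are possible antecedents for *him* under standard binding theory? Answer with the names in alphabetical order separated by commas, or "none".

Andre, Andre's father, Ivan, Luis

*him* is a pronoun; Principle B requires it to be free in its binding domain — the clause headed by 'admired'.
— Andre: possessor inside the subject DP of the matrix clause; does not c-command the pronoun — Principle B does not apply; allowed.
— Andre's father: subject of the matrix clause; c-commands the pronoun but lies outside its binding domain — allowed.
— Ivan: possessor inside the subject DP of the clause headed by 'admired'; does not c-command the pronoun — Principle B does not apply; allowed.
— Ivan's accountant: subject of the clause headed by 'admired'; c-commands the pronoun within its binding domain — blocked (Principle B).
— Luis: subject of the clause headed by 'notified'; c-commands the pronoun but lies outside its binding domain — allowed.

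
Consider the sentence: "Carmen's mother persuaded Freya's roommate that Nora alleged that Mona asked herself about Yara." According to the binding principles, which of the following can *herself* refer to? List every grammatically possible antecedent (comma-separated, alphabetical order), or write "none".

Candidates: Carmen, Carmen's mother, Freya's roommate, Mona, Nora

*herself* is a reflexive; Principle A requires it to be bound within its binding domain — the clause headed by 'asked'.
— Carmen: possessor inside the subject DP of the matrix clause; does not c-command the reflexive — cannot bind it (Principle A).
— Carmen's mother: subject of the matrix clause; c-commands the reflexive but lies outside its binding domain — cannot bind it (Principle A).
— Freya's roommate: object of the matrix clause; c-commands the reflexive but lies outside its binding domain — cannot bind it (Principle A).
— Mona: subject of the clause headed by 'asked'; c-commands the reflexive within its binding domain — allowed (Principle A).
— Nora: subject of the clause headed by 'alleged'; c-commands the reflexive but lies outside its binding domain — cannot bind it (Principle A).

Mona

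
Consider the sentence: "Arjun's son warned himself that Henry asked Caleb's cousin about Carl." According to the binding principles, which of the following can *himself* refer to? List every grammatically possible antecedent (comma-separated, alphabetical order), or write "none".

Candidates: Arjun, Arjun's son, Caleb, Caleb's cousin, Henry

*himself* is a reflexive; Principle A requires it to be bound within its binding domain — the matrix clause.
— Arjun: possessor inside the subject DP of the matrix clause; does not c-command the reflexive — cannot bind it (Principle A).
— Arjun's son: subject of the matrix clause; c-commands the reflexive within its binding domain — allowed (Principle A).
— Caleb: possessor inside the object DP of the clause headed by 'asked'; does not c-command the reflexive — cannot bind it (Principle A).
— Caleb's cousin: object of the clause headed by 'asked'; does not c-command the reflexive — cannot bind it (Principle A).
— Henry: subject of the clause headed by 'asked'; does not c-command the reflexive — cannot bind it (Principle A).

Arjun's son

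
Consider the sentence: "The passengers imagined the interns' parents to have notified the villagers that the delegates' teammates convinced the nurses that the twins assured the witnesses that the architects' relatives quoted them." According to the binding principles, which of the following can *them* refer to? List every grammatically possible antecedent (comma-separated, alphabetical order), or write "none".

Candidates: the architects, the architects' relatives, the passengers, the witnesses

*them* is a pronoun; Principle B requires it to be free in its binding domain — the clause headed by 'quoted'.
— the architects: possessor inside the subject DP of the clause headed by 'quoted'; does not c-command the pronoun — Principle B does not apply; allowed.
— the architects' relatives: subject of the clause headed by 'quoted'; c-commands the pronoun within its binding domain — blocked (Principle B).
— the passengers: subject of the matrix clause; c-commands the pronoun but lies outside its binding domain — allowed.
— the witnesses: object of the clause headed by 'assured'; c-commands the pronoun but lies outside its binding domain — allowed.

the architects, the passengers, the witnesses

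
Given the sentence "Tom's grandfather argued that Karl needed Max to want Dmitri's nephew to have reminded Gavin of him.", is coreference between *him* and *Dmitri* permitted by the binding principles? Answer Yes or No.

Yes

*him* is a pronoun; Principle B requires it to be free in its binding domain — the clause headed by 'reminded'.
— Dmitri: possessor inside the subject DP of the clause headed by 'reminded'; does not c-command the pronoun — Principle B does not apply; allowed.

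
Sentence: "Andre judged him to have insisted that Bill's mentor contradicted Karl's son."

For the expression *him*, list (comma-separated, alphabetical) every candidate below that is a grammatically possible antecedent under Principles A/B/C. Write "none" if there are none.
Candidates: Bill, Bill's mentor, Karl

none

*him* is a pronoun; Principle B requires it to be free in its binding domain — the matrix clause.
— Bill: possessor inside the subject DP of the clause headed by 'contradicted'; is c-commanded by the pronoun; coreference would bind this R-expression — blocked (Principle C).
— Bill's mentor: subject of the clause headed by 'contradicted'; is c-commanded by the pronoun; coreference would bind this R-expression — blocked (Principle C).
— Karl: possessor inside the object DP of the clause headed by 'contradicted'; is c-commanded by the pronoun; coreference would bind this R-expression — blocked (Principle C).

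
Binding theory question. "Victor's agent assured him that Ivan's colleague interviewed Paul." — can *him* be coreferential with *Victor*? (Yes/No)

Yes

*him* is a pronoun; Principle B requires it to be free in its binding domain — the matrix clause.
— Victor: possessor inside the subject DP of the matrix clause; does not c-command the pronoun — Principle B does not apply; allowed.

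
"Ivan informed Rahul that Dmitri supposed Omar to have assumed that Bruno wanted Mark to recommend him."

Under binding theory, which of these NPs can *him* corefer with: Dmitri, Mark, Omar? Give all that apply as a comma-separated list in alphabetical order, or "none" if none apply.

*him* is a pronoun; Principle B requires it to be free in its binding domain — the clause headed by 'recommend'.
— Dmitri: subject of the clause headed by 'supposed'; c-commands the pronoun but lies outside its binding domain — allowed.
— Mark: subject of the clause headed by 'recommend'; c-commands the pronoun within its binding domain — blocked (Principle B).
— Omar: subject of the clause headed by 'assumed'; c-commands the pronoun but lies outside its binding domain — allowed.

Dmitri, Omar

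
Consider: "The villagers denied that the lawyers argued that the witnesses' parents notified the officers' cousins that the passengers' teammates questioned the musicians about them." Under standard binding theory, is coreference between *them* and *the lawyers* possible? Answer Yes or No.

Yes

*the lawyers* is an R-expression; Principle C requires it to be free (not bound by any c-commanding expression).
— them: second object of the clause headed by 'questioned'; the pronoun does not c-command the R-expression — coreference allowed.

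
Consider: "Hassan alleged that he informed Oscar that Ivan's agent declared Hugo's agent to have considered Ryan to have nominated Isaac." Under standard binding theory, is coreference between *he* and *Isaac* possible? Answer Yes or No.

No

*Isaac* is an R-expression; Principle C requires it to be free (not bound by any c-commanding expression).
— he: subject of the clause headed by 'informed'; the pronoun c-commands the R-expression — coreference blocked (Principle C).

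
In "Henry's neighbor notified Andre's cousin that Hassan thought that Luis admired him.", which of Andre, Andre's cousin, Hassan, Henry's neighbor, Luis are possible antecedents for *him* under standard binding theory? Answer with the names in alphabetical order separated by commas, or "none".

Andre, Andre's cousin, Hassan, Henry's neighbor

*him* is a pronoun; Principle B requires it to be free in its binding domain — the clause headed by 'admired'.
— Andre: possessor inside the object DP of the matrix clause; does not c-command the pronoun — Principle B does not apply; allowed.
— Andre's cousin: object of the matrix clause; c-commands the pronoun but lies outside its binding domain — allowed.
— Hassan: subject of the clause headed by 'thought'; c-commands the pronoun but lies outside its binding domain — allowed.
— Henry's neighbor: subject of the matrix clause; c-commands the pronoun but lies outside its binding domain — allowed.
— Luis: subject of the clause headed by 'admired'; c-commands the pronoun within its binding domain — blocked (Principle B).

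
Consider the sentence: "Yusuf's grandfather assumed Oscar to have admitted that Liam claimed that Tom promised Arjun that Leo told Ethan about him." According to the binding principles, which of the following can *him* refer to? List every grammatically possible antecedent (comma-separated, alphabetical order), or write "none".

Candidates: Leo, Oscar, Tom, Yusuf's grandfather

*him* is a pronoun; Principle B requires it to be free in its binding domain — the clause headed by 'told'.
— Leo: subject of the clause headed by 'told'; c-commands the pronoun within its binding domain — blocked (Principle B).
— Oscar: subject of the clause headed by 'admitted'; c-commands the pronoun but lies outside its binding domain — allowed.
— Tom: subject of the clause headed by 'promised'; c-commands the pronoun but lies outside its binding domain — allowed.
— Yusuf's grandfather: subject of the matrix clause; c-commands the pronoun but lies outside its binding domain — allowed.

Oscar, Tom, Yusuf's grandfather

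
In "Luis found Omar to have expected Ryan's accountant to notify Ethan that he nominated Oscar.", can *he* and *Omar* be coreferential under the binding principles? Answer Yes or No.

Yes

*Omar* is an R-expression; Principle C requires it to be free (not bound by any c-commanding expression).
— he: subject of the clause headed by 'nominated'; the pronoun does not c-command the R-expression — coreference allowed.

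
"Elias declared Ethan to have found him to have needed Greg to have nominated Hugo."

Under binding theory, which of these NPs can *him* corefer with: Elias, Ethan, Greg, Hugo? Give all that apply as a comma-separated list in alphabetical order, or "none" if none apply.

*him* is a pronoun; Principle B requires it to be free in its binding domain — the clause headed by 'found'.
— Elias: subject of the matrix clause; c-commands the pronoun but lies outside its binding domain — allowed.
— Ethan: subject of the clause headed by 'found'; c-commands the pronoun within its binding domain — blocked (Principle B).
— Greg: subject of the clause headed by 'nominated'; is c-commanded by the pronoun; coreference would bind this R-expression — blocked (Principle C).
— Hugo: object of the clause headed by 'nominated'; is c-commanded by the pronoun; coreference would bind this R-expression — blocked (Principle C).

Elias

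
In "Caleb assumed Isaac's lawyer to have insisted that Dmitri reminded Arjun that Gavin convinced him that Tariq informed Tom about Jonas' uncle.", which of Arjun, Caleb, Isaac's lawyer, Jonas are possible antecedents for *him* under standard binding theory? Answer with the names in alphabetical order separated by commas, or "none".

*him* is a pronoun; Principle B requires it to be free in its binding domain — the clause headed by 'convinced'.
— Arjun: object of the clause headed by 'reminded'; c-commands the pronoun but lies outside its binding domain — allowed.
— Caleb: subject of the matrix clause; c-commands the pronoun but lies outside its binding domain — allowed.
— Isaac's lawyer: subject of the clause headed by 'insisted'; c-commands the pronoun but lies outside its binding domain — allowed.
— Jonas: possessor inside the second object DP of the clause headed by 'informed'; is c-commanded by the pronoun; coreference would bind this R-expression — blocked (Principle C).

Arjun, Caleb, Isaac's lawyer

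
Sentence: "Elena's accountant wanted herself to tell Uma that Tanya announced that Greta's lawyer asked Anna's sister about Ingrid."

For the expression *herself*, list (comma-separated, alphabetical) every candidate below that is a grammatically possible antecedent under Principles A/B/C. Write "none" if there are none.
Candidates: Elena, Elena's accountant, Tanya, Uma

*herself* is a reflexive; Principle A requires it to be bound within its binding domain — the matrix clause.
— Elena: possessor inside the subject DP of the matrix clause; does not c-command the reflexive — cannot bind it (Principle A).
— Elena's accountant: subject of the matrix clause; c-commands the reflexive within its binding domain — allowed (Principle A).
— Tanya: subject of the clause headed by 'announced'; does not c-command the reflexive — cannot bind it (Principle A).
— Uma: object of the clause headed by 'tell'; does not c-command the reflexive — cannot bind it (Principle A).

Elena's accountant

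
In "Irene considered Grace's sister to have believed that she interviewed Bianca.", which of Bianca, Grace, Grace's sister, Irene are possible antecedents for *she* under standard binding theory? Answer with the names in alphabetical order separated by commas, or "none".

Grace, Grace's sister, Irene

*she* is a pronoun; Principle B requires it to be free in its binding domain — the clause headed by 'interviewed'.
— Bianca: object of the clause headed by 'interviewed'; is c-commanded by the pronoun; coreference would bind this R-expression — blocked (Principle C).
— Grace: possessor inside the subject DP of the clause headed by 'believed'; does not c-command the pronoun — Principle B does not apply; allowed.
— Grace's sister: subject of the clause headed by 'believed'; c-commands the pronoun but lies outside its binding domain — allowed.
— Irene: subject of the matrix clause; c-commands the pronoun but lies outside its binding domain — allowed.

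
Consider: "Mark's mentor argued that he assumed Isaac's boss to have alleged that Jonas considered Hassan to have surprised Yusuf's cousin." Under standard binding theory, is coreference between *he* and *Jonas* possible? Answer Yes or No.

No

*Jonas* is an R-expression; Principle C requires it to be free (not bound by any c-commanding expression).
— he: subject of the clause headed by 'assumed'; the pronoun c-commands the R-expression — coreference blocked (Principle C).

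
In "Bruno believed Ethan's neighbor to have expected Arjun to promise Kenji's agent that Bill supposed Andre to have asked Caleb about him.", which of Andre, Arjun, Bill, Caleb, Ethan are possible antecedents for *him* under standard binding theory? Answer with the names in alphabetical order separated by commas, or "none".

Arjun, Bill, Ethan

*him* is a pronoun; Principle B requires it to be free in its binding domain — the clause headed by 'asked'.
— Andre: subject of the clause headed by 'asked'; c-commands the pronoun within its binding domain — blocked (Principle B).
— Arjun: subject of the clause headed by 'promise'; c-commands the pronoun but lies outside its binding domain — allowed.
— Bill: subject of the clause headed by 'supposed'; c-commands the pronoun but lies outside its binding domain — allowed.
— Caleb: object of the clause headed by 'asked'; c-commands the pronoun within its binding domain — blocked (Principle B).
— Ethan: possessor inside the subject DP of the clause headed by 'expected'; does not c-command the pronoun — Principle B does not apply; allowed.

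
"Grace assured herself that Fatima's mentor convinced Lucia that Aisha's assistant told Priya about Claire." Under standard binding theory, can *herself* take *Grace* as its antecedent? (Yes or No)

*herself* is a reflexive; Principle A requires it to be bound within its binding domain — the matrix clause.
— Grace: subject of the matrix clause; c-commands the reflexive within its binding domain — allowed (Principle A).

Yes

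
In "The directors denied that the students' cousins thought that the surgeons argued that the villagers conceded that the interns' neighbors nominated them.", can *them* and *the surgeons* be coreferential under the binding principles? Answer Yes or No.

*the surgeons* is an R-expression; Principle C requires it to be free (not bound by any c-commanding expression).
— them: object of the clause headed by 'nominated'; the pronoun does not c-command the R-expression — coreference allowed.

Yes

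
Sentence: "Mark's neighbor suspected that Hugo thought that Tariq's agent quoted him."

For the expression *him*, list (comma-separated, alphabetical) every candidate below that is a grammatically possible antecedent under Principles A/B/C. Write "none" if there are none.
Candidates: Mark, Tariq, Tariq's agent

Mark, Tariq

*him* is a pronoun; Principle B requires it to be free in its binding domain — the clause headed by 'quoted'.
— Mark: possessor inside the subject DP of the matrix clause; does not c-command the pronoun — Principle B does not apply; allowed.
— Tariq: possessor inside the subject DP of the clause headed by 'quoted'; does not c-command the pronoun — Principle B does not apply; allowed.
— Tariq's agent: subject of the clause headed by 'quoted'; c-commands the pronoun within its binding domain — blocked (Principle B).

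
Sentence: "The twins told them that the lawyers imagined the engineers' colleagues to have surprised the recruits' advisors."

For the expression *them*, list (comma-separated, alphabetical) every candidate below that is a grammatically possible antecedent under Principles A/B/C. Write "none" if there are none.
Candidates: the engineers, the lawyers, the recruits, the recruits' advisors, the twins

none

*them* is a pronoun; Principle B requires it to be free in its binding domain — the matrix clause.
— the engineers: possessor inside the subject DP of the clause headed by 'surprised'; is c-commanded by the pronoun; coreference would bind this R-expression — blocked (Principle C).
— the lawyers: subject of the clause headed by 'imagined'; is c-commanded by the pronoun; coreference would bind this R-expression — blocked (Principle C).
— the recruits: possessor inside the object DP of the clause headed by 'surprised'; is c-commanded by the pronoun; coreference would bind this R-expression — blocked (Principle C).
— the recruits' advisors: object of the clause headed by 'surprised'; is c-commanded by the pronoun; coreference would bind this R-expression — blocked (Principle C).
— the twins: subject of the matrix clause; c-commands the pronoun within its binding domain — blocked (Principle B).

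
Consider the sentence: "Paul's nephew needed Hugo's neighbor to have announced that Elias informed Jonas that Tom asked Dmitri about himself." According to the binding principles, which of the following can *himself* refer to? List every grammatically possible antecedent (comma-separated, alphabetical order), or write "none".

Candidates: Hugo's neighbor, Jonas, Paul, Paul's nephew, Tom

*himself* is a reflexive; Principle A requires it to be bound within its binding domain — the clause headed by 'asked'.
— Hugo's neighbor: subject of the clause headed by 'announced'; c-commands the reflexive but lies outside its binding domain — cannot bind it (Principle A).
— Jonas: object of the clause headed by 'informed'; c-commands the reflexive but lies outside its binding domain — cannot bind it (Principle A).
— Paul: possessor inside the subject DP of the matrix clause; does not c-command the reflexive — cannot bind it (Principle A).
— Paul's nephew: subject of the matrix clause; c-commands the reflexive but lies outside its binding domain — cannot bind it (Principle A).
— Tom: subject of the clause headed by 'asked'; c-commands the reflexive within its binding domain — allowed (Principle A).

Tom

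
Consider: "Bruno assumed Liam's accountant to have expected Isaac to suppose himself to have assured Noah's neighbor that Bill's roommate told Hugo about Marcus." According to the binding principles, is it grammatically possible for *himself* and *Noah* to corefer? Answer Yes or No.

*himself* is a reflexive; Principle A requires it to be bound within its binding domain — the clause headed by 'suppose'.
— Noah: possessor inside the object DP of the clause headed by 'assured'; does not c-command the reflexive — cannot bind it (Principle A).

No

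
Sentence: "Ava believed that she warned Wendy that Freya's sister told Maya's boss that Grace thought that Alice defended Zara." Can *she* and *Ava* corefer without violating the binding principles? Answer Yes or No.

*Ava* is an R-expression; Principle C requires it to be free (not bound by any c-commanding expression).
— she: subject of the clause headed by 'warned'; the pronoun does not c-command the R-expression — coreference allowed.

Yes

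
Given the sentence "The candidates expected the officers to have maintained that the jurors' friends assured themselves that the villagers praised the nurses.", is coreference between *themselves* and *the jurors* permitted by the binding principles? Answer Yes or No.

*themselves* is a reflexive; Principle A requires it to be bound within its binding domain — the clause headed by 'assured'.
— the jurors: possessor inside the subject DP of the clause headed by 'assured'; does not c-command the reflexive — cannot bind it (Principle A).

No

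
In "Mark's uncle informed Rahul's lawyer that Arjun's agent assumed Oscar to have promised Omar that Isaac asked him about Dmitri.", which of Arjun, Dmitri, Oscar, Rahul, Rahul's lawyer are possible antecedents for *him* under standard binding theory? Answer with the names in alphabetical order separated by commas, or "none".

*him* is a pronoun; Principle B requires it to be free in its binding domain — the clause headed by 'asked'.
— Arjun: possessor inside the subject DP of the clause headed by 'assumed'; does not c-command the pronoun — Principle B does not apply; allowed.
— Dmitri: second object of the clause headed by 'asked'; is c-commanded by the pronoun; coreference would bind this R-expression — blocked (Principle C).
— Oscar: subject of the clause headed by 'promised'; c-commands the pronoun but lies outside its binding domain — allowed.
— Rahul: possessor inside the object DP of the matrix clause; does not c-command the pronoun — Principle B does not apply; allowed.
— Rahul's lawyer: object of the matrix clause; c-commands the pronoun but lies outside its binding domain — allowed.

Arjun, Oscar, Rahul, Rahul's lawyer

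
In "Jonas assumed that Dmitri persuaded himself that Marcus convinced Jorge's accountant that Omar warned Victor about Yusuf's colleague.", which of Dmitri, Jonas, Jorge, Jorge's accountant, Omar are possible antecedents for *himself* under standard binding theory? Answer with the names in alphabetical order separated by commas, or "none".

*himself* is a reflexive; Principle A requires it to be bound within its binding domain — the clause headed by 'persuaded'.
— Dmitri: subject of the clause headed by 'persuaded'; c-commands the reflexive within its binding domain — allowed (Principle A).
— Jonas: subject of the matrix clause; c-commands the reflexive but lies outside its binding domain — cannot bind it (Principle A).
— Jorge: possessor inside the object DP of the clause headed by 'convinced'; does not c-command the reflexive — cannot bind it (Principle A).
— Jorge's accountant: object of the clause headed by 'convinced'; does not c-command the reflexive — cannot bind it (Principle A).
— Omar: subject of the clause headed by 'warned'; does not c-command the reflexive — cannot bind it (Principle A).

Dmitri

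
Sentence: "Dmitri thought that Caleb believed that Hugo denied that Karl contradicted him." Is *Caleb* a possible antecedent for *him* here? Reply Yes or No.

Yes

*him* is a pronoun; Principle B requires it to be free in its binding domain — the clause headed by 'contradicted'.
— Caleb: subject of the clause headed by 'believed'; c-commands the pronoun but lies outside its binding domain — allowed.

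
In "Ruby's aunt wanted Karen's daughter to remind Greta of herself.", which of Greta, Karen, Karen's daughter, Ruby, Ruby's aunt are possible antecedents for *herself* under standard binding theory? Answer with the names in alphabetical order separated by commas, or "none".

Greta, Karen's daughter

*herself* is a reflexive; Principle A requires it to be bound within its binding domain — the clause headed by 'remind'.
— Greta: object of the clause headed by 'remind'; c-commands the reflexive within its binding domain — allowed (Principle A).
— Karen: possessor inside the subject DP of the clause headed by 'remind'; does not c-command the reflexive — cannot bind it (Principle A).
— Karen's daughter: subject of the clause headed by 'remind'; c-commands the reflexive within its binding domain — allowed (Principle A).
— Ruby: possessor inside the subject DP of the matrix clause; does not c-command the reflexive — cannot bind it (Principle A).
— Ruby's aunt: subject of the matrix clause; c-commands the reflexive but lies outside its binding domain — cannot bind it (Principle A).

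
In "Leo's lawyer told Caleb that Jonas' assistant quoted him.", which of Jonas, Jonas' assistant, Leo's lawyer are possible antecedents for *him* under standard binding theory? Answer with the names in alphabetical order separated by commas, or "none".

Jonas, Leo's lawyer

*him* is a pronoun; Principle B requires it to be free in its binding domain — the clause headed by 'quoted'.
— Jonas: possessor inside the subject DP of the clause headed by 'quoted'; does not c-command the pronoun — Principle B does not apply; allowed.
— Jonas' assistant: subject of the clause headed by 'quoted'; c-commands the pronoun within its binding domain — blocked (Principle B).
— Leo's lawyer: subject of the matrix clause; c-commands the pronoun but lies outside its binding domain — allowed.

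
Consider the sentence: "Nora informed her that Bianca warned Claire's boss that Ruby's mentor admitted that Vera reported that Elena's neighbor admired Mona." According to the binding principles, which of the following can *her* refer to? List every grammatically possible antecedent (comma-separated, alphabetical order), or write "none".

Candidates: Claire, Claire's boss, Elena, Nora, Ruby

*her* is a pronoun; Principle B requires it to be free in its binding domain — the matrix clause.
— Claire: possessor inside the object DP of the clause headed by 'warned'; is c-commanded by the pronoun; coreference would bind this R-expression — blocked (Principle C).
— Claire's boss: object of the clause headed by 'warned'; is c-commanded by the pronoun; coreference would bind this R-expression — blocked (Principle C).
— Elena: possessor inside the subject DP of the clause headed by 'admired'; is c-commanded by the pronoun; coreference would bind this R-expression — blocked (Principle C).
— Nora: subject of the matrix clause; c-commands the pronoun within its binding domain — blocked (Principle B).
— Ruby: possessor inside the subject DP of the clause headed by 'admitted'; is c-commanded by the pronoun; coreference would bind this R-expression — blocked (Principle C).

none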